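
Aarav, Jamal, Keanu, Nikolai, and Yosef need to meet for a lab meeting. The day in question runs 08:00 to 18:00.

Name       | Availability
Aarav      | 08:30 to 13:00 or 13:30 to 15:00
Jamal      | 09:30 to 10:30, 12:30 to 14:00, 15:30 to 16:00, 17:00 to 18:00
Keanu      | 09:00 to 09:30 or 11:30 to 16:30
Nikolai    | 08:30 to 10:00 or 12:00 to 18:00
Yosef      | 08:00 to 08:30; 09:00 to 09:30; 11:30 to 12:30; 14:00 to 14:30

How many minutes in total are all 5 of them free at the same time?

Aarav ∩ Jamal: 09:30-10:30, 12:30-13:00, 13:30-14:00.
Aarav ∩ Jamal ∩ Keanu: 12:30-13:00, 13:30-14:00.
Aarav ∩ Jamal ∩ Keanu ∩ Nikolai: 12:30-13:00, 13:30-14:00.
Aarav ∩ Jamal ∩ Keanu ∩ Nikolai ∩ Yosef: ∅.
There is no time when everyone is free.
There is no common window, so the total is 0 minutes.

0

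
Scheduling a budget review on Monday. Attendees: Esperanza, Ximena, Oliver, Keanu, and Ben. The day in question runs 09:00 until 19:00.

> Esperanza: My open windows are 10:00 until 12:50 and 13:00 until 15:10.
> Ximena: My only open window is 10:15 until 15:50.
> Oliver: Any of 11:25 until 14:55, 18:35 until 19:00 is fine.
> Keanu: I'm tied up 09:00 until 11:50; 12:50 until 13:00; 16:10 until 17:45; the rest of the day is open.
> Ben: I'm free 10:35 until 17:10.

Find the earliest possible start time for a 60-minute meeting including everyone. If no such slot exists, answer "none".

11:50

Esperanza free: 10:00-12:50, 13:00-15:10.
Ximena free: 10:15-15:50.
Oliver free: 11:25-14:55, 18:35-19:00.
Keanu free: 11:50-12:50, 13:00-16:10, 17:45-19:00 (invert busy blocks within the working day).
Ben free: 10:35-17:10.
Esperanza ∩ Ximena: 10:15-12:50, 13:00-15:10.
Esperanza ∩ Ximena ∩ Oliver: 11:25-12:50, 13:00-14:55.
Esperanza ∩ Ximena ∩ Oliver ∩ Keanu: 11:50-12:50, 13:00-14:55.
Esperanza ∩ Ximena ∩ Oliver ∩ Keanu ∩ Ben: 11:50-12:50, 13:00-14:55.
Those are the intersection windows.
The first common window of at least 60 minutes is 11:50-12:50, so the earliest start is 11:50.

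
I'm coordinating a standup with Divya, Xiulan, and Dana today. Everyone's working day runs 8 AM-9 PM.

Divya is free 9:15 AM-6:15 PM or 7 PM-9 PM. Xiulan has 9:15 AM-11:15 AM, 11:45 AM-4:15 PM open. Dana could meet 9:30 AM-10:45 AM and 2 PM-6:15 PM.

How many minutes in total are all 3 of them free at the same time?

210

Divya ∩ Xiulan: 09:15-11:15, 11:45-16:15.
Divya ∩ Xiulan ∩ Dana: 09:30-10:45, 14:00-16:15.
Summing the common windows: 75 + 135 = 210 minutes.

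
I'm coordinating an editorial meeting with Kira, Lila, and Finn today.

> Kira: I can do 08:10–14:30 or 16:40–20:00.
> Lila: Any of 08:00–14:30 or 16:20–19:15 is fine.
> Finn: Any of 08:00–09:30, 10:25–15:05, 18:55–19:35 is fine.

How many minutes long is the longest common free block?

245

Kira ∩ Lila: 08:10-14:30, 16:40-19:15.
Kira ∩ Lila ∩ Finn: 08:10-09:30, 10:25-14:30, 18:55-19:15.
The longest is 10:25-14:30 at 245 minutes.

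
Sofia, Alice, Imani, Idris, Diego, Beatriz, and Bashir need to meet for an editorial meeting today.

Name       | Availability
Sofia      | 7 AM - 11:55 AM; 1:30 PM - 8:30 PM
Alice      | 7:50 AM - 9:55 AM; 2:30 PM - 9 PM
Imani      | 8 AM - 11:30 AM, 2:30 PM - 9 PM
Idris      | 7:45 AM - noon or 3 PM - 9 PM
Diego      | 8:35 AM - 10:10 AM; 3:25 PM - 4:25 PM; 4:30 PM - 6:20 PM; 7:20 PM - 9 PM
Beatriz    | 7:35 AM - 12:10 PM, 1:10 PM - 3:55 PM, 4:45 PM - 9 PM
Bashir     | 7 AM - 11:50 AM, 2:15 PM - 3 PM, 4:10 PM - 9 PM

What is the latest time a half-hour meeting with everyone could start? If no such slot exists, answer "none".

Sofia ∩ Alice: 07:50-09:55, 14:30-20:30.
Sofia ∩ Alice ∩ Imani: 08:00-09:55, 14:30-20:30.
Sofia ∩ Alice ∩ Imani ∩ Idris: 08:00-09:55, 15:00-20:30.
Sofia ∩ Alice ∩ Imani ∩ Idris ∩ Diego: 08:35-09:55, 15:25-16:25, 16:30-18:20, 19:20-20:30.
Sofia ∩ Alice ∩ Imani ∩ Idris ∩ Diego ∩ Beatriz: 08:35-09:55, 15:25-15:55, 16:45-18:20, 19:20-20:30.
Sofia ∩ Alice ∩ Imani ∩ Idris ∩ Diego ∩ Beatriz ∩ Bashir: 08:35-09:55, 16:45-18:20, 19:20-20:30.
So the common availability across everyone is 08:35-09:55, 16:45-18:20, 19:20-20:30.
The last common window of at least 30 minutes is 19:20-20:30; a 30-minute meeting can start as late as 20:00 and still end by 20:30.

20:00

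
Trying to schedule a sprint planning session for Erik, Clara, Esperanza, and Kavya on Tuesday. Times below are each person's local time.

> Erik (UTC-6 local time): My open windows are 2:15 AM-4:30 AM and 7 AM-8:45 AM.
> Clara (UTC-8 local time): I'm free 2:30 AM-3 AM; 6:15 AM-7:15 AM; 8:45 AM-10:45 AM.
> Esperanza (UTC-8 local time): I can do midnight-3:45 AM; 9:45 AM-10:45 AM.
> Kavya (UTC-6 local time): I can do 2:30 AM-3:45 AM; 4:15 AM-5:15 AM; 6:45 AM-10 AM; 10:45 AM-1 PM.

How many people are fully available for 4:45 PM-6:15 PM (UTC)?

2

Erik in UTC: 08:15-10:30, 13:00-14:45 (add 6h to convert from UTC-6).
Clara in UTC: 10:30-11:00, 14:15-15:15, 16:45-18:45 (add 8h to convert from UTC-8).
Esperanza in UTC: 08:00-11:45, 17:45-18:45 (add 8h to convert from UTC-8).
Kavya in UTC: 08:30-09:45, 10:15-11:15, 12:45-16:00, 16:45-19:00 (add 6h to convert from UTC-6).
Clara and Kavya can make the full 16:45-18:15 slot — that's 2.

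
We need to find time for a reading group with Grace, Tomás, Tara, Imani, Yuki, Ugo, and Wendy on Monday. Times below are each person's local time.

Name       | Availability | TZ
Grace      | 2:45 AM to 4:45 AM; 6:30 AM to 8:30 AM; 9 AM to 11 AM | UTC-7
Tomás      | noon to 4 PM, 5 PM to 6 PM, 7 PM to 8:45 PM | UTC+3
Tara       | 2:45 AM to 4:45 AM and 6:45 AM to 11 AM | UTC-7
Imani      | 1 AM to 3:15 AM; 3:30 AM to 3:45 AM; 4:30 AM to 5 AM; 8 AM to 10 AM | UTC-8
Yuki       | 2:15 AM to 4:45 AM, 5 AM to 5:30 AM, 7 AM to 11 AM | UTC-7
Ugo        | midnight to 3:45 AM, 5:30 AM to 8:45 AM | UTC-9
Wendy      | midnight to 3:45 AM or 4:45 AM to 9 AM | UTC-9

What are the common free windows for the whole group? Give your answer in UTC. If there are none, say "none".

09:45-11:15, 11:30-11:45, 16:00-17:45

Grace in UTC: 09:45-11:45, 13:30-15:30, 16:00-18:00 (add 7h to convert from UTC-7).
Tomás in UTC: 09:00-13:00, 14:00-15:00, 16:00-17:45 (subtract 3h to convert from UTC+3).
Tara in UTC: 09:45-11:45, 13:45-18:00 (add 7h to convert from UTC-7).
Imani in UTC: 09:00-11:15, 11:30-11:45, 12:30-13:00, 16:00-18:00 (add 8h to convert from UTC-8).
Yuki in UTC: 09:15-11:45, 12:00-12:30, 14:00-18:00 (add 7h to convert from UTC-7).
Ugo in UTC: 09:00-12:45, 14:30-17:45 (add 9h to convert from UTC-9).
Wendy in UTC: 09:00-12:45, 13:45-18:00 (add 9h to convert from UTC-9).
Grace ∩ Tomás: 09:45-11:45, 14:00-15:00, 16:00-17:45.
Grace ∩ Tomás ∩ Tara: 09:45-11:45, 14:00-15:00, 16:00-17:45.
Grace ∩ Tomás ∩ Tara ∩ Imani: 09:45-11:15, 11:30-11:45, 16:00-17:45.
Grace ∩ Tomás ∩ Tara ∩ Imani ∩ Yuki: 09:45-11:15, 11:30-11:45, 16:00-17:45.
Grace ∩ Tomás ∩ Tara ∩ Imani ∩ Yuki ∩ Ugo: 09:45-11:15, 11:30-11:45, 16:00-17:45.
Grace ∩ Tomás ∩ Tara ∩ Imani ∩ Yuki ∩ Ugo ∩ Wendy: 09:45-11:15, 11:30-11:45, 16:00-17:45.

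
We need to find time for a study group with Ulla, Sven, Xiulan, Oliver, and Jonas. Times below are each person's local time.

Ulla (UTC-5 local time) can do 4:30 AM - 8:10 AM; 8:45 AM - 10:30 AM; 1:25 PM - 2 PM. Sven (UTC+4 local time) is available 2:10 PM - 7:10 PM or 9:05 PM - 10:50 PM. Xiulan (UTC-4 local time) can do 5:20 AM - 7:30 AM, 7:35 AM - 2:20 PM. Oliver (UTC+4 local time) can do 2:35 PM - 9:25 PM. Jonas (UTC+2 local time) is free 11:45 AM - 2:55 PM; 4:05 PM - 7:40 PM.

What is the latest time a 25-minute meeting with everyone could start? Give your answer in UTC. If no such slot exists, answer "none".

Ulla in UTC: 09:30-13:10, 13:45-15:30, 18:25-19:00 (add 5h to convert from UTC-5).
Sven in UTC: 10:10-15:10, 17:05-18:50 (subtract 4h to convert from UTC+4).
Xiulan in UTC: 09:20-11:30, 11:35-18:20 (add 4h to convert from UTC-4).
Oliver in UTC: 10:35-17:25 (subtract 4h to convert from UTC+4).
Jonas in UTC: 09:45-12:55, 14:05-17:40 (subtract 2h to convert from UTC+2).
Ulla ∩ Sven: 10:10-13:10, 13:45-15:10, 18:25-18:50.
Ulla ∩ Sven ∩ Xiulan: 10:10-11:30, 11:35-13:10, 13:45-15:10.
Ulla ∩ Sven ∩ Xiulan ∩ Oliver: 10:35-11:30, 11:35-13:10, 13:45-15:10.
Ulla ∩ Sven ∩ Xiulan ∩ Oliver ∩ Jonas: 10:35-11:30, 11:35-12:55, 14:05-15:10.
The last common window of at least 25 minutes is 14:05-15:10; a 25-minute meeting can start as late as 14:45 and still end by 15:10.

14:45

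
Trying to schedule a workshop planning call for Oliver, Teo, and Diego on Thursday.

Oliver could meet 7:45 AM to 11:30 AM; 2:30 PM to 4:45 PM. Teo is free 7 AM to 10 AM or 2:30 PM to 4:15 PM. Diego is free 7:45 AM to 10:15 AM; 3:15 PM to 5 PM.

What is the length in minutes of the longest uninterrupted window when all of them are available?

135

Oliver ∩ Teo: 07:45-10:00, 14:30-16:15.
Oliver ∩ Teo ∩ Diego: 07:45-10:00, 15:15-16:15.
So the common availability across everyone is 07:45-10:00, 15:15-16:15.
The longest is 07:45-10:00 at 135 minutes.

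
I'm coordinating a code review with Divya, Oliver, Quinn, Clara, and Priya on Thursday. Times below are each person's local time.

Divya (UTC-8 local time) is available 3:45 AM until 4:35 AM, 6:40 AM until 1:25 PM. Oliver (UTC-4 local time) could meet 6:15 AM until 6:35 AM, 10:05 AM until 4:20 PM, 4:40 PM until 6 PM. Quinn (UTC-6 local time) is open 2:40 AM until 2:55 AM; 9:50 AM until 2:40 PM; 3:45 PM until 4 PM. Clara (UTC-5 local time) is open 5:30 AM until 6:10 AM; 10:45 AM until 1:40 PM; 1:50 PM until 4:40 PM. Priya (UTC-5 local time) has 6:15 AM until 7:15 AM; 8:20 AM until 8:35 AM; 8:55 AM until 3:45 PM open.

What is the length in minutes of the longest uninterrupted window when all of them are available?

170

Divya in UTC: 11:45-12:35, 14:40-21:25 (add 8h to convert from UTC-8).
Oliver in UTC: 10:15-10:35, 14:05-20:20, 20:40-22:00 (add 4h to convert from UTC-4).
Quinn in UTC: 08:40-08:55, 15:50-20:40, 21:45-22:00 (add 6h to convert from UTC-6).
Clara in UTC: 10:30-11:10, 15:45-18:40, 18:50-21:40 (add 5h to convert from UTC-5).
Priya in UTC: 11:15-12:15, 13:20-13:35, 13:55-20:45 (add 5h to convert from UTC-5).
Divya ∩ Oliver: 14:40-20:20, 20:40-21:25.
Divya ∩ Oliver ∩ Quinn: 15:50-20:20.
Divya ∩ Oliver ∩ Quinn ∩ Clara: 15:50-18:40, 18:50-20:20.
Divya ∩ Oliver ∩ Quinn ∩ Clara ∩ Priya: 15:50-18:40, 18:50-20:20.
Those are the intersection windows.
The longest is 15:50-18:40 at 170 minutes.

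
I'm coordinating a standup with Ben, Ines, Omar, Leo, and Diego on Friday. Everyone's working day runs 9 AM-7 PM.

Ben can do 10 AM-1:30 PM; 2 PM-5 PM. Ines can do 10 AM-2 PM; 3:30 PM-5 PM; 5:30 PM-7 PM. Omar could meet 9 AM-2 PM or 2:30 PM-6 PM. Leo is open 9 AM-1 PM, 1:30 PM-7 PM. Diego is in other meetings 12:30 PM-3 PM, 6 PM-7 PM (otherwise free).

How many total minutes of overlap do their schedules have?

240

Ben free: 10:00-13:30, 14:00-17:00.
Ines free: 10:00-14:00, 15:30-17:00, 17:30-19:00.
Omar free: 09:00-14:00, 14:30-18:00.
Leo free: 09:00-13:00, 13:30-19:00.
Diego free: 09:00-12:30, 15:00-18:00 (invert busy blocks within the working day).
Ben ∩ Ines: 10:00-13:30, 15:30-17:00.
Ben ∩ Ines ∩ Omar: 10:00-13:30, 15:30-17:00.
Ben ∩ Ines ∩ Omar ∩ Leo: 10:00-13:00, 15:30-17:00.
Ben ∩ Ines ∩ Omar ∩ Leo ∩ Diego: 10:00-12:30, 15:30-17:00.
Those are the intersection windows.
Summing the common windows: 150 + 90 = 240 minutes.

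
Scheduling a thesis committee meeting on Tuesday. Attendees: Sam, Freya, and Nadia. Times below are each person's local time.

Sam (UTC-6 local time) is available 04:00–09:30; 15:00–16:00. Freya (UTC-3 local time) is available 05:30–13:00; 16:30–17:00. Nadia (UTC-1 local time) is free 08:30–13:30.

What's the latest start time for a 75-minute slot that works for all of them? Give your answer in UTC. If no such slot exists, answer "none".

Sam in UTC: 10:00-15:30, 21:00-22:00 (add 6h to convert from UTC-6).
Freya in UTC: 08:30-16:00, 19:30-20:00 (add 3h to convert from UTC-3).
Nadia in UTC: 09:30-14:30 (add 1h to convert from UTC-1).
Sam ∩ Freya: 10:00-15:30.
Sam ∩ Freya ∩ Nadia: 10:00-14:30.
Those are the intersection windows.
The last common window of at least 75 minutes is 10:00-14:30; a 75-minute meeting can start as late as 13:15 and still end by 14:30.

13:15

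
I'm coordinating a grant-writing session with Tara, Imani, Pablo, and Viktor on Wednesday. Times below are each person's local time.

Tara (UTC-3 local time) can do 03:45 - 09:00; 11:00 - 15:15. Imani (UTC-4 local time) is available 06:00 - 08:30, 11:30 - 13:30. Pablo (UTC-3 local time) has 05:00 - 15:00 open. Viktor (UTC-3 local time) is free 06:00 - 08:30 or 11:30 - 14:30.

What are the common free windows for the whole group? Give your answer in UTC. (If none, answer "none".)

Tara in UTC: 06:45-12:00, 14:00-18:15 (add 3h to convert from UTC-3).
Imani in UTC: 10:00-12:30, 15:30-17:30 (add 4h to convert from UTC-4).
Pablo in UTC: 08:00-18:00 (add 3h to convert from UTC-3).
Viktor in UTC: 09:00-11:30, 14:30-17:30 (add 3h to convert from UTC-3).
Tara ∩ Imani: 10:00-12:00, 15:30-17:30.
Tara ∩ Imani ∩ Pablo: 10:00-12:00, 15:30-17:30.
Tara ∩ Imani ∩ Pablo ∩ Viktor: 10:00-11:30, 15:30-17:30.
So the common availability across everyone is 10:00-11:30, 15:30-17:30.

10:00-11:30, 15:30-17:30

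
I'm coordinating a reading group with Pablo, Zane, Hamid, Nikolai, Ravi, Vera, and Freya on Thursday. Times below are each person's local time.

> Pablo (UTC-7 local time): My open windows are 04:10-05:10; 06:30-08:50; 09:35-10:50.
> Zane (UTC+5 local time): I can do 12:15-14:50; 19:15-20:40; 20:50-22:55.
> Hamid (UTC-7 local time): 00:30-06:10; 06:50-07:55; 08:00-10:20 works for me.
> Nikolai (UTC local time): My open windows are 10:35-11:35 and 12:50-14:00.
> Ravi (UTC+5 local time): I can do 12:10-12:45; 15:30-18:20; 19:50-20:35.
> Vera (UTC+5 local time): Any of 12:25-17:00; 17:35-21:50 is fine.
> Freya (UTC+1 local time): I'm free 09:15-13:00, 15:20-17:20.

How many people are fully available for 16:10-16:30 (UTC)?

3

Pablo in UTC: 11:10-12:10, 13:30-15:50, 16:35-17:50 (add 7h to convert from UTC-7).
Zane in UTC: 07:15-09:50, 14:15-15:40, 15:50-17:55 (subtract 5h to convert from UTC+5).
Hamid in UTC: 07:30-13:10, 13:50-14:55, 15:00-17:20 (add 7h to convert from UTC-7).
Nikolai in UTC: 10:35-11:35, 12:50-14:00.
Ravi in UTC: 07:10-07:45, 10:30-13:20, 14:50-15:35 (subtract 5h to convert from UTC+5).
Vera in UTC: 07:25-12:00, 12:35-16:50 (subtract 5h to convert from UTC+5).
Freya in UTC: 08:15-12:00, 14:20-16:20 (subtract 1h to convert from UTC+1).
Zane, Hamid, and Vera can make the full 16:10-16:30 slot — that's 3.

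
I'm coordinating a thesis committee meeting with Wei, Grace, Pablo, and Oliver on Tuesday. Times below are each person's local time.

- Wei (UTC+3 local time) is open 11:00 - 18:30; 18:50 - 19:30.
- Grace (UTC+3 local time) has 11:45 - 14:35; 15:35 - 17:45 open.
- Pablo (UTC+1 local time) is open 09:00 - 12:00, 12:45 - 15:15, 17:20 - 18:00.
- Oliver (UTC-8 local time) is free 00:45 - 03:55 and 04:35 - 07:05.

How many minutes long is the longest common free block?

Wei in UTC: 08:00-15:30, 15:50-16:30 (subtract 3h to convert from UTC+3).
Grace in UTC: 08:45-11:35, 12:35-14:45 (subtract 3h to convert from UTC+3).
Pablo in UTC: 08:00-11:00, 11:45-14:15, 16:20-17:00 (subtract 1h to convert from UTC+1).
Oliver in UTC: 08:45-11:55, 12:35-15:05 (add 8h to convert from UTC-8).
Wei ∩ Grace: 08:45-11:35, 12:35-14:45.
Wei ∩ Grace ∩ Pablo: 08:45-11:00, 12:35-14:15.
Wei ∩ Grace ∩ Pablo ∩ Oliver: 08:45-11:00, 12:35-14:15.
The longest is 08:45-11:00 at 135 minutes.

135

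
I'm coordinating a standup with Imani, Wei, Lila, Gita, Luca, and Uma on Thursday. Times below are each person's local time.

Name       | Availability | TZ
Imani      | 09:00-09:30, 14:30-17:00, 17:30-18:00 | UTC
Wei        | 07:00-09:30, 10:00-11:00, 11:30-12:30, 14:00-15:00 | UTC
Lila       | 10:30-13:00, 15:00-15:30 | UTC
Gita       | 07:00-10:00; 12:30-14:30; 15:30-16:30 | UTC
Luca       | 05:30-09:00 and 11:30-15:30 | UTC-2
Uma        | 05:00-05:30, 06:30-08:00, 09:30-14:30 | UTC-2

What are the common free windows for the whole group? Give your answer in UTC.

Imani in UTC: 09:00-09:30, 14:30-17:00, 17:30-18:00.
Wei in UTC: 07:00-09:30, 10:00-11:00, 11:30-12:30, 14:00-15:00.
Lila in UTC: 10:30-13:00, 15:00-15:30.
Gita in UTC: 07:00-10:00, 12:30-14:30, 15:30-16:30.
Luca in UTC: 07:30-11:00, 13:30-17:30 (add 2h to convert from UTC-2).
Uma in UTC: 07:00-07:30, 08:30-10:00, 11:30-16:30 (add 2h to convert from UTC-2).
Imani ∩ Wei: 09:00-09:30, 14:30-15:00.
Imani ∩ Wei ∩ Lila: ∅.
Imani ∩ Wei ∩ Lila ∩ Gita: ∅.
Imani ∩ Wei ∩ Lila ∩ Gita ∩ Luca: ∅.
Imani ∩ Wei ∩ Lila ∩ Gita ∩ Luca ∩ Uma: ∅.
There is no time when everyone is free.

none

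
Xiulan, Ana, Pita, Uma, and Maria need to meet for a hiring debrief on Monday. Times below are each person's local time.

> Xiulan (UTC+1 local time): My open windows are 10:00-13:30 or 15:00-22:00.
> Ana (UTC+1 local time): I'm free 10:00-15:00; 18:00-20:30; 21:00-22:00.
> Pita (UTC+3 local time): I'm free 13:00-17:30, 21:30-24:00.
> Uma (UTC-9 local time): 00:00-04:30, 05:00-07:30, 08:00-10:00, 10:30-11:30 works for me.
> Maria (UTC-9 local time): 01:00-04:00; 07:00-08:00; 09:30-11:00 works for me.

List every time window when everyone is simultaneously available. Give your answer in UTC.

10:00-12:30, 18:30-19:00

Xiulan in UTC: 09:00-12:30, 14:00-21:00 (subtract 1h to convert from UTC+1).
Ana in UTC: 09:00-14:00, 17:00-19:30, 20:00-21:00 (subtract 1h to convert from UTC+1).
Pita in UTC: 10:00-14:30, 18:30-21:00 (subtract 3h to convert from UTC+3).
Uma in UTC: 09:00-13:30, 14:00-16:30, 17:00-19:00, 19:30-20:30 (add 9h to convert from UTC-9).
Maria in UTC: 10:00-13:00, 16:00-17:00, 18:30-20:00 (add 9h to convert from UTC-9).
Xiulan ∩ Ana: 09:00-12:30, 17:00-19:30, 20:00-21:00.
Xiulan ∩ Ana ∩ Pita: 10:00-12:30, 18:30-19:30, 20:00-21:00.
Xiulan ∩ Ana ∩ Pita ∩ Uma: 10:00-12:30, 18:30-19:00, 20:00-20:30.
Xiulan ∩ Ana ∩ Pita ∩ Uma ∩ Maria: 10:00-12:30, 18:30-19:00.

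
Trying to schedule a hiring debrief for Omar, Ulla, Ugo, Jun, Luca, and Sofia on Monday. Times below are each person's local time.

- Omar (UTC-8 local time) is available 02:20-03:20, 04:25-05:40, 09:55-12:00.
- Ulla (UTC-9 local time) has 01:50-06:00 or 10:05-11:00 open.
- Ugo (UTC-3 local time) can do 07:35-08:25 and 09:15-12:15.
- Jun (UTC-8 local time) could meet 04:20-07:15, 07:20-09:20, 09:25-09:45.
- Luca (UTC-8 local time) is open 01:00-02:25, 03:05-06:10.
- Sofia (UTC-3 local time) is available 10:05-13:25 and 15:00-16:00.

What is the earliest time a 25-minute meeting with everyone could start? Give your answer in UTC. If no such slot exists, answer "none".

Omar in UTC: 10:20-11:20, 12:25-13:40, 17:55-20:00 (add 8h to convert from UTC-8).
Ulla in UTC: 10:50-15:00, 19:05-20:00 (add 9h to convert from UTC-9).
Ugo in UTC: 10:35-11:25, 12:15-15:15 (add 3h to convert from UTC-3).
Jun in UTC: 12:20-15:15, 15:20-17:20, 17:25-17:45 (add 8h to convert from UTC-8).
Luca in UTC: 09:00-10:25, 11:05-14:10 (add 8h to convert from UTC-8).
Sofia in UTC: 13:05-16:25, 18:00-19:00 (add 3h to convert from UTC-3).
Omar ∩ Ulla: 10:50-11:20, 12:25-13:40, 19:05-20:00.
Omar ∩ Ulla ∩ Ugo: 10:50-11:20, 12:25-13:40.
Omar ∩ Ulla ∩ Ugo ∩ Jun: 12:25-13:40.
Omar ∩ Ulla ∩ Ugo ∩ Jun ∩ Luca: 12:25-13:40.
Omar ∩ Ulla ∩ Ugo ∩ Jun ∩ Luca ∩ Sofia: 13:05-13:40.
Those are the intersection windows.
The first common window of at least 25 minutes is 13:05-13:40, so the earliest start is 13:05.

13:05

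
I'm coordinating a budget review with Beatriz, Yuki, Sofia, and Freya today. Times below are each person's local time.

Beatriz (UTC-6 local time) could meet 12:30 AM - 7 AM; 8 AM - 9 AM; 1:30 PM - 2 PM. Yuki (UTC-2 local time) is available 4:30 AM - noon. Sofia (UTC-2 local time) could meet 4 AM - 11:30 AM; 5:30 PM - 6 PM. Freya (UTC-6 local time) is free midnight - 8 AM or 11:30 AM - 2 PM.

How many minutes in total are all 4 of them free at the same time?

Beatriz in UTC: 06:30-13:00, 14:00-15:00, 19:30-20:00 (add 6h to convert from UTC-6).
Yuki in UTC: 06:30-14:00 (add 2h to convert from UTC-2).
Sofia in UTC: 06:00-13:30, 19:30-20:00 (add 2h to convert from UTC-2).
Freya in UTC: 06:00-14:00, 17:30-20:00 (add 6h to convert from UTC-6).
Beatriz ∩ Yuki: 06:30-13:00.
Beatriz ∩ Yuki ∩ Sofia: 06:30-13:00.
Beatriz ∩ Yuki ∩ Sofia ∩ Freya: 06:30-13:00.
So the common availability across everyone is 06:30-13:00.
That's a single block of 390 minutes.

390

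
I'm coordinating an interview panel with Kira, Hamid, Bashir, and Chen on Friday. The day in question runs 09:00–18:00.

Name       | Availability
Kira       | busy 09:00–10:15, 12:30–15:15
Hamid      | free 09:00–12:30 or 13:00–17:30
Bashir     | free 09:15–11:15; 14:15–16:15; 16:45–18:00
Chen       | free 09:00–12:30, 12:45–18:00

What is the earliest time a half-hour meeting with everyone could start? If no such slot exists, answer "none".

10:15

Kira free: 10:15-12:30, 15:15-18:00 (invert busy blocks within the working day).
Hamid free: 09:00-12:30, 13:00-17:30.
Bashir free: 09:15-11:15, 14:15-16:15, 16:45-18:00.
Chen free: 09:00-12:30, 12:45-18:00.
Kira ∩ Hamid: 10:15-12:30, 15:15-17:30.
Kira ∩ Hamid ∩ Bashir: 10:15-11:15, 15:15-16:15, 16:45-17:30.
Kira ∩ Hamid ∩ Bashir ∩ Chen: 10:15-11:15, 15:15-16:15, 16:45-17:30.
The first common window of at least 30 minutes is 10:15-11:15, so the earliest start is 10:15.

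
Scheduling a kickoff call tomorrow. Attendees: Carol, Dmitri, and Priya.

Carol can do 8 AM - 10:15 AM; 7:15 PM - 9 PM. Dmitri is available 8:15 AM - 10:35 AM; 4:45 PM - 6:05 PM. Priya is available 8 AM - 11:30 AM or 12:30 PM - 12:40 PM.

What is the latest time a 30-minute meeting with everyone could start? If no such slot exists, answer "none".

Carol ∩ Dmitri: 08:15-10:15.
Carol ∩ Dmitri ∩ Priya: 08:15-10:15.
Those are the intersection windows.
The last common window of at least 30 minutes is 08:15-10:15; a 30-minute meeting can start as late as 09:45 and still end by 10:15.

09:45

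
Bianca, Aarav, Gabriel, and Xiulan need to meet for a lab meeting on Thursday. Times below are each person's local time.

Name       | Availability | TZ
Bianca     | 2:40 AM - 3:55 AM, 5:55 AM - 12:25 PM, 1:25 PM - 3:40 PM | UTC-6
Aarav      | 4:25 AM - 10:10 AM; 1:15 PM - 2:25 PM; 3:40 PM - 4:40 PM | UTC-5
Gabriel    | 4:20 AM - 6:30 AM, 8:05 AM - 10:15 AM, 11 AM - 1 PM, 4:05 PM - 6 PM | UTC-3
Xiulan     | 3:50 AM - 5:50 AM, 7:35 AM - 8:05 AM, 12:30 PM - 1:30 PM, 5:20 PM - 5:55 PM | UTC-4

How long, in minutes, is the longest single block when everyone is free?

Bianca in UTC: 08:40-09:55, 11:55-18:25, 19:25-21:40 (add 6h to convert from UTC-6).
Aarav in UTC: 09:25-15:10, 18:15-19:25, 20:40-21:40 (add 5h to convert from UTC-5).
Gabriel in UTC: 07:20-09:30, 11:05-13:15, 14:00-16:00, 19:05-21:00 (add 3h to convert from UTC-3).
Xiulan in UTC: 07:50-09:50, 11:35-12:05, 16:30-17:30, 21:20-21:55 (add 4h to convert from UTC-4).
Bianca ∩ Aarav: 09:25-09:55, 11:55-15:10, 18:15-18:25, 20:40-21:40.
Bianca ∩ Aarav ∩ Gabriel: 09:25-09:30, 11:55-13:15, 14:00-15:10, 20:40-21:00.
Bianca ∩ Aarav ∩ Gabriel ∩ Xiulan: 09:25-09:30, 11:55-12:05.
So the common availability across everyone is 09:25-09:30, 11:55-12:05.
The longest is 11:55-12:05 at 10 minutes.

10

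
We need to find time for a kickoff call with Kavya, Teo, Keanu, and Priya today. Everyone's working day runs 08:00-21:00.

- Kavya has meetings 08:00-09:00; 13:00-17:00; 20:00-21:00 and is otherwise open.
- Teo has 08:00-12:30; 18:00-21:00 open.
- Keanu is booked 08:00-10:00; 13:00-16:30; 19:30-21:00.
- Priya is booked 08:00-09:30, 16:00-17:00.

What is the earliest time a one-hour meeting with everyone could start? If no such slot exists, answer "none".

Kavya free: 09:00-13:00, 17:00-20:00 (invert busy blocks within the working day).
Teo free: 08:00-12:30, 18:00-21:00.
Keanu free: 10:00-13:00, 16:30-19:30 (invert busy blocks within the working day).
Priya free: 09:30-16:00, 17:00-21:00 (invert busy blocks within the working day).
Kavya ∩ Teo: 09:00-12:30, 18:00-20:00.
Kavya ∩ Teo ∩ Keanu: 10:00-12:30, 18:00-19:30.
Kavya ∩ Teo ∩ Keanu ∩ Priya: 10:00-12:30, 18:00-19:30.
The first common window of at least 60 minutes is 10:00-12:30, so the earliest start is 10:00.

10:00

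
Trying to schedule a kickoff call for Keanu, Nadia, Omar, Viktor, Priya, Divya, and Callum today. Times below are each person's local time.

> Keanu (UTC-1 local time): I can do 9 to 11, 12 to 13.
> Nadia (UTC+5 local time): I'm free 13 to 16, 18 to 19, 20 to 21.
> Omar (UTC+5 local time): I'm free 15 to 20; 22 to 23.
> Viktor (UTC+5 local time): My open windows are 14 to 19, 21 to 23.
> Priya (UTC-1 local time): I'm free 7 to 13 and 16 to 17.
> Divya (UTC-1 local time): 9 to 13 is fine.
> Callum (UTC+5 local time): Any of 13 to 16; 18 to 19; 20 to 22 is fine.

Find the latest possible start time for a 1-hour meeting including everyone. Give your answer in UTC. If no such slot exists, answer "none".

13:00

Keanu in UTC: 10:00-12:00, 13:00-14:00 (add 1h to convert from UTC-1).
Nadia in UTC: 08:00-11:00, 13:00-14:00, 15:00-16:00 (subtract 5h to convert from UTC+5).
Omar in UTC: 10:00-15:00, 17:00-18:00 (subtract 5h to convert from UTC+5).
Viktor in UTC: 09:00-14:00, 16:00-18:00 (subtract 5h to convert from UTC+5).
Priya in UTC: 08:00-14:00, 17:00-18:00 (add 1h to convert from UTC-1).
Divya in UTC: 10:00-14:00 (add 1h to convert from UTC-1).
Callum in UTC: 08:00-11:00, 13:00-14:00, 15:00-17:00 (subtract 5h to convert from UTC+5).
Keanu ∩ Nadia: 10:00-11:00, 13:00-14:00.
Keanu ∩ Nadia ∩ Omar: 10:00-11:00, 13:00-14:00.
Keanu ∩ Nadia ∩ Omar ∩ Viktor: 10:00-11:00, 13:00-14:00.
Keanu ∩ Nadia ∩ Omar ∩ Viktor ∩ Priya: 10:00-11:00, 13:00-14:00.
Keanu ∩ Nadia ∩ Omar ∩ Viktor ∩ Priya ∩ Divya: 10:00-11:00, 13:00-14:00.
Keanu ∩ Nadia ∩ Omar ∩ Viktor ∩ Priya ∩ Divya ∩ Callum: 10:00-11:00, 13:00-14:00.
The last common window of at least 60 minutes is 13:00-14:00; a 60-minute meeting can start as late as 13:00 and still end by 14:00.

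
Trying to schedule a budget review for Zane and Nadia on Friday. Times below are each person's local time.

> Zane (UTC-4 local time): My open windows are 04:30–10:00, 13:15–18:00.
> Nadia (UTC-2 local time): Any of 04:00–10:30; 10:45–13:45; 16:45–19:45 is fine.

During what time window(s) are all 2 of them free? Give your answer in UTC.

08:30-12:30, 12:45-14:00, 18:45-21:45

Zane in UTC: 08:30-14:00, 17:15-22:00 (add 4h to convert from UTC-4).
Nadia in UTC: 06:00-12:30, 12:45-15:45, 18:45-21:45 (add 2h to convert from UTC-2).
Zane ∩ Nadia: 08:30-12:30, 12:45-14:00, 18:45-21:45.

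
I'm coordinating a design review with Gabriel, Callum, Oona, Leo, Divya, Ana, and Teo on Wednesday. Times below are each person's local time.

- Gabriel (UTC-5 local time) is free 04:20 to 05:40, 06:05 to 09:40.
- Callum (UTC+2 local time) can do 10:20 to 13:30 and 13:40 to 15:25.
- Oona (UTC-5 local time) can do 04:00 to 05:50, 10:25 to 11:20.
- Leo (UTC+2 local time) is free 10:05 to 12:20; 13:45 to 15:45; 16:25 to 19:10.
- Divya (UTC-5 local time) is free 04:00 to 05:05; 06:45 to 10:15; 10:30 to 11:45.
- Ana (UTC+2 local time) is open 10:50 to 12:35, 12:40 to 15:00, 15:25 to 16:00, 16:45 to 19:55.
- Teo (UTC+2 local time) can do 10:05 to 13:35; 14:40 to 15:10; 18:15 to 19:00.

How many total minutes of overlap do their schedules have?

45

Gabriel in UTC: 09:20-10:40, 11:05-14:40 (add 5h to convert from UTC-5).
Callum in UTC: 08:20-11:30, 11:40-13:25 (subtract 2h to convert from UTC+2).
Oona in UTC: 09:00-10:50, 15:25-16:20 (add 5h to convert from UTC-5).
Leo in UTC: 08:05-10:20, 11:45-13:45, 14:25-17:10 (subtract 2h to convert from UTC+2).
Divya in UTC: 09:00-10:05, 11:45-15:15, 15:30-16:45 (add 5h to convert from UTC-5).
Ana in UTC: 08:50-10:35, 10:40-13:00, 13:25-14:00, 14:45-17:55 (subtract 2h to convert from UTC+2).
Teo in UTC: 08:05-11:35, 12:40-13:10, 16:15-17:00 (subtract 2h to convert from UTC+2).
Gabriel ∩ Callum: 09:20-10:40, 11:05-11:30, 11:40-13:25.
Gabriel ∩ Callum ∩ Oona: 09:20-10:40.
Gabriel ∩ Callum ∩ Oona ∩ Leo: 09:20-10:20.
Gabriel ∩ Callum ∩ Oona ∩ Leo ∩ Divya: 09:20-10:05.
Gabriel ∩ Callum ∩ Oona ∩ Leo ∩ Divya ∩ Ana: 09:20-10:05.
Gabriel ∩ Callum ∩ Oona ∩ Leo ∩ Divya ∩ Ana ∩ Teo: 09:20-10:05.
That's a single block of 45 minutes.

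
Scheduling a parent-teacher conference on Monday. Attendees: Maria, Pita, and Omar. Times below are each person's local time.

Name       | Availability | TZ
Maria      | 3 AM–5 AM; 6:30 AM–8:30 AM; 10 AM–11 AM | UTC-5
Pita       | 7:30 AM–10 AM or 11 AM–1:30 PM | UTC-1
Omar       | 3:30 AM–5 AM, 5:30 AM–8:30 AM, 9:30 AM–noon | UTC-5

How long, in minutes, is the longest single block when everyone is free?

90

Maria in UTC: 08:00-10:00, 11:30-13:30, 15:00-16:00 (add 5h to convert from UTC-5).
Pita in UTC: 08:30-11:00, 12:00-14:30 (add 1h to convert from UTC-1).
Omar in UTC: 08:30-10:00, 10:30-13:30, 14:30-17:00 (add 5h to convert from UTC-5).
Maria ∩ Pita: 08:30-10:00, 12:00-13:30.
Maria ∩ Pita ∩ Omar: 08:30-10:00, 12:00-13:30.
The longest is 08:30-10:00 at 90 minutes.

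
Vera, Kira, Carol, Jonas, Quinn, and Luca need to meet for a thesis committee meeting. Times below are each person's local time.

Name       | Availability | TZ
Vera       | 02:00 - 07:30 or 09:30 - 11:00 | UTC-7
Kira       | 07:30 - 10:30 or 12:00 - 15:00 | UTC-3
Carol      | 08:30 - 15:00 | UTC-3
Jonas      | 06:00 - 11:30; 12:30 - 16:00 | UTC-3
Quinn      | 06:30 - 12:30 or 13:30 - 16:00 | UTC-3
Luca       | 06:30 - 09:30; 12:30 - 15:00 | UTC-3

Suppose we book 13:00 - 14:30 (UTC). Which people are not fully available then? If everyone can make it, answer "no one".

Kira, Luca

Vera in UTC: 09:00-14:30, 16:30-18:00 (add 7h to convert from UTC-7).
Kira in UTC: 10:30-13:30, 15:00-18:00 (add 3h to convert from UTC-3).
Carol in UTC: 11:30-18:00 (add 3h to convert from UTC-3).
Jonas in UTC: 09:00-14:30, 15:30-19:00 (add 3h to convert from UTC-3).
Quinn in UTC: 09:30-15:30, 16:30-19:00 (add 3h to convert from UTC-3).
Luca in UTC: 09:30-12:30, 15:30-18:00 (add 3h to convert from UTC-3).
Vera: free for 13:00-14:30. Kira: not fully free for 13:00-14:30. Carol: free for 13:00-14:30. Jonas: free for 13:00-14:30. Quinn: free for 13:00-14:30. Luca: not fully free for 13:00-14:30.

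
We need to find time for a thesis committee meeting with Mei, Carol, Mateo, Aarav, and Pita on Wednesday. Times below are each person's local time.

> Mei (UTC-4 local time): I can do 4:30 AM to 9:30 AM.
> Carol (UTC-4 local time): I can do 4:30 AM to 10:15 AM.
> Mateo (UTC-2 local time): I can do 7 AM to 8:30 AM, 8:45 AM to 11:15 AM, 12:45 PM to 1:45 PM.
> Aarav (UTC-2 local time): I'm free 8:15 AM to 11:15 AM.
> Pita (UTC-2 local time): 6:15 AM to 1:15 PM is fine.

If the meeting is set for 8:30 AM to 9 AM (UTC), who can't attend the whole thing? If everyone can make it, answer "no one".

Mei in UTC: 08:30-13:30 (add 4h to convert from UTC-4).
Carol in UTC: 08:30-14:15 (add 4h to convert from UTC-4).
Mateo in UTC: 09:00-10:30, 10:45-13:15, 14:45-15:45 (add 2h to convert from UTC-2).
Aarav in UTC: 10:15-13:15 (add 2h to convert from UTC-2).
Pita in UTC: 08:15-15:15 (add 2h to convert from UTC-2).
Mei: free for 08:30-09:00. Carol: free for 08:30-09:00. Mateo: not fully free for 08:30-09:00. Aarav: not fully free for 08:30-09:00. Pita: free for 08:30-09:00.

Aarav, Mateo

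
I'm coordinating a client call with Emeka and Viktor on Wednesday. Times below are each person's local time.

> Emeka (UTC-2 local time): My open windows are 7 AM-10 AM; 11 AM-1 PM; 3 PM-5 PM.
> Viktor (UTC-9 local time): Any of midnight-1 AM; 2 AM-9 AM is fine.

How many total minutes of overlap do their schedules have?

Emeka in UTC: 09:00-12:00, 13:00-15:00, 17:00-19:00 (add 2h to convert from UTC-2).
Viktor in UTC: 09:00-10:00, 11:00-18:00 (add 9h to convert from UTC-9).
Emeka ∩ Viktor: 09:00-10:00, 11:00-12:00, 13:00-15:00, 17:00-18:00.
Those are the intersection windows.
Summing the common windows: 60 + 60 + 120 + 60 = 300 minutes.

300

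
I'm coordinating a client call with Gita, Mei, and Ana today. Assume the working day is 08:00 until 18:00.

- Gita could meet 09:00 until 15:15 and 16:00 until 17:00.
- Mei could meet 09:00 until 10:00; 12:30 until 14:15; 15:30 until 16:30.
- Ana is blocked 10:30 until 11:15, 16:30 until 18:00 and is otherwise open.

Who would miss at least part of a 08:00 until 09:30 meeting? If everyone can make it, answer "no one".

Gita free: 09:00-15:15, 16:00-17:00.
Mei free: 09:00-10:00, 12:30-14:15, 15:30-16:30.
Ana free: 08:00-10:30, 11:15-16:30 (invert busy blocks within the working day).
Gita: not fully free for 08:00-09:30. Mei: not fully free for 08:00-09:30. Ana: free for 08:00-09:30.

Gita, Mei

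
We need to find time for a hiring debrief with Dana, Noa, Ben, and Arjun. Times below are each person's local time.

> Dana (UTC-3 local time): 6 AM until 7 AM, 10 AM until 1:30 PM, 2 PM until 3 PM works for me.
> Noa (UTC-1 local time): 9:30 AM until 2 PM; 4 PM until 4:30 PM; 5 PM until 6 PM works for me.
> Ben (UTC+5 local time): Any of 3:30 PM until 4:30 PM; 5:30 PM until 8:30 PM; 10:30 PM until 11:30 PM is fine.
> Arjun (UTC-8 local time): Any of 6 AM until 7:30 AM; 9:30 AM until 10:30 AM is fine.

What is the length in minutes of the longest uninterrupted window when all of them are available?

60

Dana in UTC: 09:00-10:00, 13:00-16:30, 17:00-18:00 (add 3h to convert from UTC-3).
Noa in UTC: 10:30-15:00, 17:00-17:30, 18:00-19:00 (add 1h to convert from UTC-1).
Ben in UTC: 10:30-11:30, 12:30-15:30, 17:30-18:30 (subtract 5h to convert from UTC+5).
Arjun in UTC: 14:00-15:30, 17:30-18:30 (add 8h to convert from UTC-8).
Dana ∩ Noa: 13:00-15:00, 17:00-17:30.
Dana ∩ Noa ∩ Ben: 13:00-15:00.
Dana ∩ Noa ∩ Ben ∩ Arjun: 14:00-15:00.
So the common availability across everyone is 14:00-15:00.
The longest is 14:00-15:00 at 60 minutes.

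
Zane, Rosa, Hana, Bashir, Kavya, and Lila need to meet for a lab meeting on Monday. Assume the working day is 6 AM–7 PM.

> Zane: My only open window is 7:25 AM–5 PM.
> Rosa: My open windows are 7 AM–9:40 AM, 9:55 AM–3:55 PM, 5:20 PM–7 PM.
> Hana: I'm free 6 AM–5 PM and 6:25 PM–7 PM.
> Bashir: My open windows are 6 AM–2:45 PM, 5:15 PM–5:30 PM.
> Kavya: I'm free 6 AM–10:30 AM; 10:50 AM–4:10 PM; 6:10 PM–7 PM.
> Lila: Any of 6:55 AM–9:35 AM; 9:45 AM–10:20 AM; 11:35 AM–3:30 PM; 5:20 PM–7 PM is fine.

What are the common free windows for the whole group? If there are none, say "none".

07:25-09:35, 09:55-10:20, 11:35-14:45

Zane ∩ Rosa: 07:25-09:40, 09:55-15:55.
Zane ∩ Rosa ∩ Hana: 07:25-09:40, 09:55-15:55.
Zane ∩ Rosa ∩ Hana ∩ Bashir: 07:25-09:40, 09:55-14:45.
Zane ∩ Rosa ∩ Hana ∩ Bashir ∩ Kavya: 07:25-09:40, 09:55-10:30, 10:50-14:45.
Zane ∩ Rosa ∩ Hana ∩ Bashir ∩ Kavya ∩ Lila: 07:25-09:35, 09:55-10:20, 11:35-14:45.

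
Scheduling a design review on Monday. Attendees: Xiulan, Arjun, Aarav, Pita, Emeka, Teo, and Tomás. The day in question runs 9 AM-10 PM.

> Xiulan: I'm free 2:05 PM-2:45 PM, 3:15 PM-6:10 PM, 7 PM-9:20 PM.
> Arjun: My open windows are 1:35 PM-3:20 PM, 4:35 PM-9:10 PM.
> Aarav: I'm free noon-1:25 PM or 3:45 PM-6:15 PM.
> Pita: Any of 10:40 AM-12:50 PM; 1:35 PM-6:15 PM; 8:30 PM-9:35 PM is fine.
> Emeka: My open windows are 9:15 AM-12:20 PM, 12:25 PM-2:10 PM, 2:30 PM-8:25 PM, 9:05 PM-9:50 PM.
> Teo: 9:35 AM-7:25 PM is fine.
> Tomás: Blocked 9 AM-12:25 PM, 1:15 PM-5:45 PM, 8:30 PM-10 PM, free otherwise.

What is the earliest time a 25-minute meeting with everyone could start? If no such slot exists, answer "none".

Xiulan free: 14:05-14:45, 15:15-18:10, 19:00-21:20.
Arjun free: 13:35-15:20, 16:35-21:10.
Aarav free: 12:00-13:25, 15:45-18:15.
Pita free: 10:40-12:50, 13:35-18:15, 20:30-21:35.
Emeka free: 09:15-12:20, 12:25-14:10, 14:30-20:25, 21:05-21:50.
Teo free: 09:35-19:25.
Tomás free: 12:25-13:15, 17:45-20:30 (invert busy blocks within the working day).
Xiulan ∩ Arjun: 14:05-14:45, 15:15-15:20, 16:35-18:10, 19:00-21:10.
Xiulan ∩ Arjun ∩ Aarav: 16:35-18:10.
Xiulan ∩ Arjun ∩ Aarav ∩ Pita: 16:35-18:10.
Xiulan ∩ Arjun ∩ Aarav ∩ Pita ∩ Emeka: 16:35-18:10.
Xiulan ∩ Arjun ∩ Aarav ∩ Pita ∩ Emeka ∩ Teo: 16:35-18:10.
Xiulan ∩ Arjun ∩ Aarav ∩ Pita ∩ Emeka ∩ Teo ∩ Tomás: 17:45-18:10.
So the common availability across everyone is 17:45-18:10.
The first common window of at least 25 minutes is 17:45-18:10, so the earliest start is 17:45.

17:45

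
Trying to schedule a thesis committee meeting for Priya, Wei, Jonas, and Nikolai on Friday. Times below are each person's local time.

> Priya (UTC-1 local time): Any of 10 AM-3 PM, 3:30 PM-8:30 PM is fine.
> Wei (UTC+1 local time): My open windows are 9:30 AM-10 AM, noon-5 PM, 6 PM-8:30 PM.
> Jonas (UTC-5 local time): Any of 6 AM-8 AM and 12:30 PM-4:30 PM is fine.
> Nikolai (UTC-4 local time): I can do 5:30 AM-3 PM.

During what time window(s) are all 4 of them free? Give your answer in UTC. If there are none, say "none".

Priya in UTC: 11:00-16:00, 16:30-21:30 (add 1h to convert from UTC-1).
Wei in UTC: 08:30-09:00, 11:00-16:00, 17:00-19:30 (subtract 1h to convert from UTC+1).
Jonas in UTC: 11:00-13:00, 17:30-21:30 (add 5h to convert from UTC-5).
Nikolai in UTC: 09:30-19:00 (add 4h to convert from UTC-4).
Priya ∩ Wei: 11:00-16:00, 17:00-19:30.
Priya ∩ Wei ∩ Jonas: 11:00-13:00, 17:30-19:30.
Priya ∩ Wei ∩ Jonas ∩ Nikolai: 11:00-13:00, 17:30-19:00.
So the common availability across everyone is 11:00-13:00, 17:30-19:00.

11:00-13:00, 17:30-19:00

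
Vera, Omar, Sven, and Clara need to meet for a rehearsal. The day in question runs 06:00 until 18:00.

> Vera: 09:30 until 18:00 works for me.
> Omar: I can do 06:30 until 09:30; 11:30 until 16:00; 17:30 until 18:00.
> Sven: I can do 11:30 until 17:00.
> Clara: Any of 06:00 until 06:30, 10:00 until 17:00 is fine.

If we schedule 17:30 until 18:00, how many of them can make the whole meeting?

Vera and Omar can make the full 17:30-18:00 slot — that's 2.

2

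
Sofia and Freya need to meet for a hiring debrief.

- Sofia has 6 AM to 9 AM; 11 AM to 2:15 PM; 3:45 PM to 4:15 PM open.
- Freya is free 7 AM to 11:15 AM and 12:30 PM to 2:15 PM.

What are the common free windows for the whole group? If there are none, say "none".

Sofia ∩ Freya: 07:00-09:00, 11:00-11:15, 12:30-14:15.
Those are the intersection windows.

07:00-09:00, 11:00-11:15, 12:30-14:15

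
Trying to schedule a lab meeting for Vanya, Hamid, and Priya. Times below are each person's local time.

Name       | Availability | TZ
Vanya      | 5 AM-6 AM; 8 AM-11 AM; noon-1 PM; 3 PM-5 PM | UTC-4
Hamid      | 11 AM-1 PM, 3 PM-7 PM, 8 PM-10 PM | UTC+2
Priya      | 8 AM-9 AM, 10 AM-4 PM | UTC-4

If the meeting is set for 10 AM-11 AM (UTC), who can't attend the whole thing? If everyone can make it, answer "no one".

Vanya in UTC: 09:00-10:00, 12:00-15:00, 16:00-17:00, 19:00-21:00 (add 4h to convert from UTC-4).
Hamid in UTC: 09:00-11:00, 13:00-17:00, 18:00-20:00 (subtract 2h to convert from UTC+2).
Priya in UTC: 12:00-13:00, 14:00-20:00 (add 4h to convert from UTC-4).
Vanya: not fully free for 10:00-11:00. Hamid: free for 10:00-11:00. Priya: not fully free for 10:00-11:00.

Priya, Vanya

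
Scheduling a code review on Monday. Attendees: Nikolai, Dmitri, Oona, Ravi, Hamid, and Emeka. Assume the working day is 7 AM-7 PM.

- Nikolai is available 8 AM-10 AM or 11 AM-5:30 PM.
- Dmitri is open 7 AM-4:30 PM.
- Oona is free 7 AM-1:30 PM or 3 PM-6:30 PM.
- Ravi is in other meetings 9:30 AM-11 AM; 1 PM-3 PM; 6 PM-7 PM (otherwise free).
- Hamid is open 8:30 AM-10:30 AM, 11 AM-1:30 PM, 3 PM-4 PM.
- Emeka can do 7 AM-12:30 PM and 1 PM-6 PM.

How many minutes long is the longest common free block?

Nikolai free: 08:00-10:00, 11:00-17:30.
Dmitri free: 07:00-16:30.
Oona free: 07:00-13:30, 15:00-18:30.
Ravi free: 07:00-09:30, 11:00-13:00, 15:00-18:00 (invert busy blocks within the working day).
Hamid free: 08:30-10:30, 11:00-13:30, 15:00-16:00.
Emeka free: 07:00-12:30, 13:00-18:00.
Nikolai ∩ Dmitri: 08:00-10:00, 11:00-16:30.
Nikolai ∩ Dmitri ∩ Oona: 08:00-10:00, 11:00-13:30, 15:00-16:30.
Nikolai ∩ Dmitri ∩ Oona ∩ Ravi: 08:00-09:30, 11:00-13:00, 15:00-16:30.
Nikolai ∩ Dmitri ∩ Oona ∩ Ravi ∩ Hamid: 08:30-09:30, 11:00-13:00, 15:00-16:00.
Nikolai ∩ Dmitri ∩ Oona ∩ Ravi ∩ Hamid ∩ Emeka: 08:30-09:30, 11:00-12:30, 15:00-16:00.
The longest is 11:00-12:30 at 90 minutes.

90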